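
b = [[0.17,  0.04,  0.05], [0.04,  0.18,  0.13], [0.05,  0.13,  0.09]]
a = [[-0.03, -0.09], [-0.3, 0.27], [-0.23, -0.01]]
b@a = [[-0.03, -0.01],[-0.09, 0.04],[-0.06, 0.03]]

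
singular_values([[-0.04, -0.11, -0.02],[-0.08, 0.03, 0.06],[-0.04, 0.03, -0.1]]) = [0.12, 0.11, 0.1]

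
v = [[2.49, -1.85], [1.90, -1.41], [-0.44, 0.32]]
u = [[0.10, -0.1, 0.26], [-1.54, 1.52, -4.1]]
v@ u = [[3.10, -3.06, 8.23], [2.36, -2.33, 6.28], [-0.54, 0.53, -1.43]]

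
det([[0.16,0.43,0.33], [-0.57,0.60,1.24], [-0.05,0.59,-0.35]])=-0.364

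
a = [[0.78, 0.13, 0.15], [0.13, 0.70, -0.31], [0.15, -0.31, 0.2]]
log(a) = [[-0.49, 0.6, 1.07], [0.6, -1.14, -1.97], [1.07, -1.97, -4.17]]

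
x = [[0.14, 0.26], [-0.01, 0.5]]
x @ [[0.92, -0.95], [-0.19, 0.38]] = [[0.08,-0.03], [-0.1,0.2]]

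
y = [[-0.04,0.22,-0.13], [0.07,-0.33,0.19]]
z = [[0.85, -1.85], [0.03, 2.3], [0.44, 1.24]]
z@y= [[-0.16, 0.80, -0.46], [0.16, -0.75, 0.43], [0.07, -0.31, 0.18]]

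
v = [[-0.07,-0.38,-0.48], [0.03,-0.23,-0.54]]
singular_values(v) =[0.84, 0.13]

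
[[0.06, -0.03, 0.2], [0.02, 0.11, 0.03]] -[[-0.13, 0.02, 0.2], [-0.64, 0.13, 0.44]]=[[0.19, -0.05, 0.00], [0.66, -0.02, -0.41]]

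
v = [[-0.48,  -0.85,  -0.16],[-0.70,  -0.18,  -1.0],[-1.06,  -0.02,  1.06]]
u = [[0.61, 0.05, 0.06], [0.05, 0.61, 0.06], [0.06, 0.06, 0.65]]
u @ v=[[-0.39, -0.53, -0.08],[-0.51, -0.15, -0.55],[-0.76, -0.07, 0.62]]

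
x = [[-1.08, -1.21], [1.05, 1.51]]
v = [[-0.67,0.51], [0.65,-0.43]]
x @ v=[[-0.06, -0.03], [0.28, -0.11]]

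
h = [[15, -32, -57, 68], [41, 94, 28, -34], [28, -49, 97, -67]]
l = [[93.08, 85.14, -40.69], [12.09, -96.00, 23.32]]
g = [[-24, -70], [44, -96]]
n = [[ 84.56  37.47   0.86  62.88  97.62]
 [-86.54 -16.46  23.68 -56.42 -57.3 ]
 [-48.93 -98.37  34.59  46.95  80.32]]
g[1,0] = 44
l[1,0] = 12.09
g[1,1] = -96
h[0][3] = 68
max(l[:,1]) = 85.14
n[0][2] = 0.86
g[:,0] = [-24, 44]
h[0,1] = -32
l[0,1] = 85.14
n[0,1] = 37.47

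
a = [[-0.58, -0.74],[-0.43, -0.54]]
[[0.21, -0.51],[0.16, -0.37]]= a@[[-0.25,  -0.23], [-0.09,  0.87]]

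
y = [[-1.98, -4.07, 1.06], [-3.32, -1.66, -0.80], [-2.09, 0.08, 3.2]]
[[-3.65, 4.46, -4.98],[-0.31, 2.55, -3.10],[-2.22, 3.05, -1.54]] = y @ [[-0.09, -0.58, 0.51], [0.74, -0.66, 0.93], [-0.77, 0.59, -0.17]]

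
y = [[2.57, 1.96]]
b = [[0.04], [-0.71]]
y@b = [[-1.29]]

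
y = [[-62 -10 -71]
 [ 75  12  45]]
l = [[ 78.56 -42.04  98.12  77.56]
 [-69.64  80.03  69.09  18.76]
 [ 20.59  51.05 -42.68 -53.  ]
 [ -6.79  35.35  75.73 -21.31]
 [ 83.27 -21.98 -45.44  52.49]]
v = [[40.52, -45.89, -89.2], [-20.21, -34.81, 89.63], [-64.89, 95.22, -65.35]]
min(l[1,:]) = -69.64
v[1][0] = -20.21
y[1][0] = 75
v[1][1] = -34.81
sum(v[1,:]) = 34.60999999999999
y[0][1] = -10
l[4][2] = -45.44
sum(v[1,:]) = 34.60999999999999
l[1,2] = 69.09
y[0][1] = -10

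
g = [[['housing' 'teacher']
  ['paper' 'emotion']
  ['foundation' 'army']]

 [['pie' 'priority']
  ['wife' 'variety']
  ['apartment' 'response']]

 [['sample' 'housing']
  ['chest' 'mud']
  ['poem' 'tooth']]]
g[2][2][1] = 'tooth'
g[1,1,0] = 'wife'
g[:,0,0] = ['housing', 'pie', 'sample']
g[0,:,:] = [['housing', 'teacher'], ['paper', 'emotion'], ['foundation', 'army']]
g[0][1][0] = 'paper'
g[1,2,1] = 'response'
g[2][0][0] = 'sample'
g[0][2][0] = 'foundation'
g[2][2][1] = 'tooth'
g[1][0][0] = 'pie'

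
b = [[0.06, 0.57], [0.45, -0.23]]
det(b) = -0.27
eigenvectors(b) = [[0.83, -0.65], [0.56, 0.76]]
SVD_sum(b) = [[-0.17,0.49],[0.12,-0.35]] + [[0.23,0.08],[0.33,0.12]]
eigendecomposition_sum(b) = [[0.28, 0.24], [0.19, 0.16]] + [[-0.22,0.33], [0.26,-0.39]]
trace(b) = -0.17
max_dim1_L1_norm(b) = 0.68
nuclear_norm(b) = 1.06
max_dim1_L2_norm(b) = 0.57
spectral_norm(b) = 0.63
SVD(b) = [[-0.82, 0.58], [0.58, 0.82]] @ diag([0.6342554818956562, 0.4261689614288081]) @ [[0.33, -0.94],  [0.94, 0.33]]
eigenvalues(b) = [0.44, -0.61]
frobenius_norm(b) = 0.76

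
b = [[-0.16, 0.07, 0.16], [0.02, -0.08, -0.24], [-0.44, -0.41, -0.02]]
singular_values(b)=[0.61, 0.33, 0.08]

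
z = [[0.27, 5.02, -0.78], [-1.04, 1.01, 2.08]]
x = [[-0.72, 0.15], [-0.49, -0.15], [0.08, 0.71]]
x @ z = [[-0.35, -3.46, 0.87], [0.02, -2.61, 0.07], [-0.72, 1.12, 1.41]]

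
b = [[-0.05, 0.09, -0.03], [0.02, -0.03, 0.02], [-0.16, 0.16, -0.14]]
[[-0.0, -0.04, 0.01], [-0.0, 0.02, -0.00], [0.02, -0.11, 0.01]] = b @ [[-0.26, 0.15, -0.04],[-0.18, -0.36, 0.15],[-0.05, 0.17, 0.18]]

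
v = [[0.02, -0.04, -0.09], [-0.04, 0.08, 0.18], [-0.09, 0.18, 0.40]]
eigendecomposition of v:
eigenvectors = [[-0.2, 0.89, 0.40], [0.4, 0.45, -0.80], [0.89, 0.0, 0.45]]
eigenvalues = [0.5, 0.0, -0.0]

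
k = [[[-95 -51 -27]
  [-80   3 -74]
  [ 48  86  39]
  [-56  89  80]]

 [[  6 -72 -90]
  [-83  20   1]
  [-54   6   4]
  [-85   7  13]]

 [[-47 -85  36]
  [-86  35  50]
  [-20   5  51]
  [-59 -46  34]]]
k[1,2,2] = 4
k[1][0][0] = 6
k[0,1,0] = -80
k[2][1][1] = 35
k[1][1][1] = 20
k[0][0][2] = -27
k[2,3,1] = -46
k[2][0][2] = 36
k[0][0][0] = -95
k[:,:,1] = [[-51, 3, 86, 89], [-72, 20, 6, 7], [-85, 35, 5, -46]]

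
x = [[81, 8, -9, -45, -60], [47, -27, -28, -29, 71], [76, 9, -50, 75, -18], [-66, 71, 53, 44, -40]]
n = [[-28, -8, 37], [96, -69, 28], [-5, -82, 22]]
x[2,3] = 75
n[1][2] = 28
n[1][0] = 96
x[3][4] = -40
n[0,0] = -28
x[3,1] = 71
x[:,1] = [8, -27, 9, 71]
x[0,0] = 81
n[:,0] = [-28, 96, -5]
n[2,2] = 22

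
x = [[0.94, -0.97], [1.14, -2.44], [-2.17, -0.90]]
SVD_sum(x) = [[0.84, -1.05], [1.63, -2.05], [-0.4, 0.50]] + [[0.10, 0.08],[-0.49, -0.39],[-1.77, -1.4]]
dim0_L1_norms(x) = [4.25, 4.31]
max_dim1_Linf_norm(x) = 2.44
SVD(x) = [[-0.45,0.06], [-0.87,-0.27], [0.21,-0.96]] @ diag([3.014211988947155, 2.3475787709227642]) @ [[-0.62,0.78], [0.78,0.62]]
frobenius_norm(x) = 3.82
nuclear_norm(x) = 5.36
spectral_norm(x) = 3.01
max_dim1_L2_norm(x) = 2.69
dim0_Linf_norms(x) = [2.17, 2.44]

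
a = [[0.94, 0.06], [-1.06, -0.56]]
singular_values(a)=[1.49, 0.31]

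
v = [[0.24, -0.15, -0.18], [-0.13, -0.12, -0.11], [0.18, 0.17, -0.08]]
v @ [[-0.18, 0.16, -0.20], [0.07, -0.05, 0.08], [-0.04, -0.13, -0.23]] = [[-0.05, 0.07, -0.02], [0.02, -0.00, 0.04], [-0.02, 0.03, -0.00]]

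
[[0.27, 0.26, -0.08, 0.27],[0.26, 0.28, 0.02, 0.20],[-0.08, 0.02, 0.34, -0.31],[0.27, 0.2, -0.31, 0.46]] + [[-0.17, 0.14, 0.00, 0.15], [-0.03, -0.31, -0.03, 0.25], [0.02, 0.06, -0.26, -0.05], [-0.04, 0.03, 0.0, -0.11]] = [[0.10, 0.40, -0.08, 0.42], [0.23, -0.03, -0.01, 0.45], [-0.06, 0.08, 0.08, -0.36], [0.23, 0.23, -0.31, 0.35]]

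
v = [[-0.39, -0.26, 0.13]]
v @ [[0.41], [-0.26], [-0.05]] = [[-0.1]]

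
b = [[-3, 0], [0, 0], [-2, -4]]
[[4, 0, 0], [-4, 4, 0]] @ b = [[-12, 0], [12, 0]]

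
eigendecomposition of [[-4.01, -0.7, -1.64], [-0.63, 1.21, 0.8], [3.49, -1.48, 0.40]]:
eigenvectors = [[(-0.7+0j), (-0.23+0.12j), -0.23-0.12j],[-0.25+0.00j, -0.39-0.34j, -0.39+0.34j],[(0.67+0j), 0.82+0.00j, 0.82-0.00j]]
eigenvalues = [(-2.69+0j), (0.14+1.12j), (0.14-1.12j)]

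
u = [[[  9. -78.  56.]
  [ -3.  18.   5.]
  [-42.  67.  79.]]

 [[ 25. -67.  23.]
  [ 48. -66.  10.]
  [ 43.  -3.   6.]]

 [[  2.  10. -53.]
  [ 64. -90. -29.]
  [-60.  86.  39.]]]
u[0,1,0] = -3.0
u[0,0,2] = 56.0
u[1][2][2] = 6.0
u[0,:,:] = [[9.0, -78.0, 56.0], [-3.0, 18.0, 5.0], [-42.0, 67.0, 79.0]]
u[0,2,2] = 79.0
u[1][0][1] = -67.0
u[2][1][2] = -29.0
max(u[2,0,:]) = 10.0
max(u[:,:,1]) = 86.0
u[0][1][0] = -3.0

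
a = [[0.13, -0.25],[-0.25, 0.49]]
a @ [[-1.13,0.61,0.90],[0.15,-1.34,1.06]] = [[-0.18, 0.41, -0.15], [0.36, -0.81, 0.29]]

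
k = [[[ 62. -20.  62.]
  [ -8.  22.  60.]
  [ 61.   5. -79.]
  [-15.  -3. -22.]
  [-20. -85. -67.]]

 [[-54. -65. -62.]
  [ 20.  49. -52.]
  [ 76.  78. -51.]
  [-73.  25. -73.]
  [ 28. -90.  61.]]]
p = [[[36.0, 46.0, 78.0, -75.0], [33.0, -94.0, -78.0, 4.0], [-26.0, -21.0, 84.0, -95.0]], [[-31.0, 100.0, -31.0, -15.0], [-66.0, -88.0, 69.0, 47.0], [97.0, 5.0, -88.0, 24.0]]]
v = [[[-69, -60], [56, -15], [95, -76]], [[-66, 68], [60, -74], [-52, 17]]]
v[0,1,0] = 56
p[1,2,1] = 5.0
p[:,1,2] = [-78.0, 69.0]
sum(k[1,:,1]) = -3.0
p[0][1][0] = 33.0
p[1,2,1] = 5.0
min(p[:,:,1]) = -94.0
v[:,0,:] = [[-69, -60], [-66, 68]]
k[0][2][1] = 5.0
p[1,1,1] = -88.0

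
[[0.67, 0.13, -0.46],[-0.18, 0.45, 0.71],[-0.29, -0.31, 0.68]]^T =[[0.67, -0.18, -0.29], [0.13, 0.45, -0.31], [-0.46, 0.71, 0.68]]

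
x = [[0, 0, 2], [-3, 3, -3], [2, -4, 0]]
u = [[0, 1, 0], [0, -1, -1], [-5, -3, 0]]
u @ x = [[-3, 3, -3], [1, 1, 3], [9, -9, -1]]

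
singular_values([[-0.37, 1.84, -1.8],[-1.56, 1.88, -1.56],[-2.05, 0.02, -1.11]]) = [4.14, 1.8, 0.46]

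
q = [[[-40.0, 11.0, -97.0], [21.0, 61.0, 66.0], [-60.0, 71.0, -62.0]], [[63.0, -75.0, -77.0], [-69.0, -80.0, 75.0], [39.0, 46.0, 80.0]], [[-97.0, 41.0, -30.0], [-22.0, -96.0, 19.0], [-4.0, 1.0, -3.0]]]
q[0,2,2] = -62.0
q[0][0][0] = -40.0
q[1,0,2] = -77.0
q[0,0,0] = -40.0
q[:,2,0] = [-60.0, 39.0, -4.0]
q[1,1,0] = -69.0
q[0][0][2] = -97.0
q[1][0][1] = -75.0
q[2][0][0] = -97.0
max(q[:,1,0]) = 21.0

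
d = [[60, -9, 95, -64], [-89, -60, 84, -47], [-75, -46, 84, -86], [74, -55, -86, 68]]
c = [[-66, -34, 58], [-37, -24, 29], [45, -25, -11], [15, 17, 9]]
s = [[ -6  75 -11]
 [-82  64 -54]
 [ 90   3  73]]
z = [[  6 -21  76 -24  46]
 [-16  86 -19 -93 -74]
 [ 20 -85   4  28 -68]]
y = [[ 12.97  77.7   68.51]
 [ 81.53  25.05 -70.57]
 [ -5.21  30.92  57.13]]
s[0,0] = -6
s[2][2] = 73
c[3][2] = 9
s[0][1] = 75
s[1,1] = 64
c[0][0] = -66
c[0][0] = -66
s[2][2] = 73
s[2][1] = 3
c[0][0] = -66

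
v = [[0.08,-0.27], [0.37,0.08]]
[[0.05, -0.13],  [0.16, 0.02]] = v@[[0.44, -0.04],  [-0.04, 0.48]]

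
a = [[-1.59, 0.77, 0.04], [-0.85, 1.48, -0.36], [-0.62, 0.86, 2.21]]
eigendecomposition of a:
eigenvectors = [[0.95+0.00j, (-0.11+0.07j), -0.11-0.07j], [(0.3+0j), (-0.53+0.27j), -0.53-0.27j], [0.09+0.00j, (0.79+0j), (0.79-0j)]]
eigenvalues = [(-1.34+0j), (1.72+0.24j), (1.72-0.24j)]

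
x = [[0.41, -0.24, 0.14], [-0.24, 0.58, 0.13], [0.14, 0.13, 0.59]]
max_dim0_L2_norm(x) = 0.64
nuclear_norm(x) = 1.58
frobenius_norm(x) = 1.02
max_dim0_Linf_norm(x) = 0.59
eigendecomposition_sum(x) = [[0.09, 0.06, -0.05], [0.06, 0.05, -0.03], [-0.05, -0.03, 0.03]] + [[0.15, 0.00, 0.28], [0.00, 0.0, 0.00], [0.28, 0.0, 0.52]] + [[0.17,-0.31,-0.09], [-0.31,0.53,0.16], [-0.09,0.16,0.05]]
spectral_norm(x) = 0.76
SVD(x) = [[-0.48, -0.47, -0.74], [0.84, -0.01, -0.54], [0.25, -0.88, 0.40]] @ diag([0.7562585316151406, 0.666427240680566, 0.15731422770429337]) @ [[-0.48, 0.84, 0.25], [-0.47, -0.01, -0.88], [-0.74, -0.54, 0.4]]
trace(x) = 1.58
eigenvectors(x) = [[0.74, 0.47, -0.48], [0.54, 0.01, 0.84], [-0.4, 0.88, 0.25]]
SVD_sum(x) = [[0.17, -0.31, -0.09], [-0.31, 0.53, 0.16], [-0.09, 0.16, 0.05]] + [[0.15, 0.00, 0.28], [0.0, 0.0, 0.0], [0.28, 0.0, 0.52]] + [[0.09, 0.06, -0.05], [0.06, 0.05, -0.03], [-0.05, -0.03, 0.03]]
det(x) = 0.08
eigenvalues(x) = [0.16, 0.67, 0.76]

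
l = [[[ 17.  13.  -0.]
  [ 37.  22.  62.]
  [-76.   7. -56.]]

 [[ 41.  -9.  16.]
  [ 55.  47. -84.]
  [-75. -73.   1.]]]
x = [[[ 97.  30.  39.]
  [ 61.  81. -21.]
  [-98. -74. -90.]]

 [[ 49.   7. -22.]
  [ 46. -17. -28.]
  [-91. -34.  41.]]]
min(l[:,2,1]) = -73.0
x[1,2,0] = -91.0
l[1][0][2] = 16.0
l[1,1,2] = -84.0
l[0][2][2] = -56.0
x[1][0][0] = 49.0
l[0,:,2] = [-0.0, 62.0, -56.0]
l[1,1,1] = 47.0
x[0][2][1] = -74.0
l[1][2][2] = 1.0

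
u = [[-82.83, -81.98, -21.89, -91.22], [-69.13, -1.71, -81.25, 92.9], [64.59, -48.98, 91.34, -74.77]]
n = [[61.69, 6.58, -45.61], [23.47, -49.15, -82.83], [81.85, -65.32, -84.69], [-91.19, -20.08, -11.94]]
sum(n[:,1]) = -127.96999999999998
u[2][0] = 64.59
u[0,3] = -91.22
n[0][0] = 61.69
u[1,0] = -69.13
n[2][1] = -65.32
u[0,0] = -82.83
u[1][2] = -81.25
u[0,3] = -91.22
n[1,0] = 23.47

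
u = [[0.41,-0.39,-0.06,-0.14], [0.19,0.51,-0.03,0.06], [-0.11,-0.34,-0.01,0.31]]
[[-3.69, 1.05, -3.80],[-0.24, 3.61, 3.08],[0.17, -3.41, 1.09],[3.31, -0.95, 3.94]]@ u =[[-0.9, 3.27, 0.23, -0.60], [0.25, 0.89, -0.12, 1.20], [-0.70, -2.18, 0.08, 0.11], [0.74, -3.12, -0.21, 0.70]]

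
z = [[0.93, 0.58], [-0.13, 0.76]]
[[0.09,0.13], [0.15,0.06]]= z@[[-0.02, 0.08], [0.19, 0.09]]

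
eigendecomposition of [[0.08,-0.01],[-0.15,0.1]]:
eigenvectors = [[-0.32, 0.2],[-0.95, -0.98]]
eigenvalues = [0.05, 0.13]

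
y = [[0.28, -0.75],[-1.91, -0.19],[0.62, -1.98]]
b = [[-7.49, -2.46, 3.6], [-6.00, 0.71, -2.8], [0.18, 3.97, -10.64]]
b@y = [[4.83, -1.04], [-4.77, 9.91], [-14.13, 20.18]]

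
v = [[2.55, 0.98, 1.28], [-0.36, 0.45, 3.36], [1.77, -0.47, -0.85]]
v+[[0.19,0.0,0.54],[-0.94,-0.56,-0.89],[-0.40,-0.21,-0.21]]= [[2.74, 0.98, 1.82], [-1.30, -0.11, 2.47], [1.37, -0.68, -1.06]]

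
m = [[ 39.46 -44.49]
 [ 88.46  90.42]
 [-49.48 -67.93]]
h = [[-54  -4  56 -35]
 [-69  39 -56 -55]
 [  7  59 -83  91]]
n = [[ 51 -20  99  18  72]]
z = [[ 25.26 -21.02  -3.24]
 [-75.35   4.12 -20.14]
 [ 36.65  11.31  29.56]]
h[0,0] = -54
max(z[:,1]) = 11.31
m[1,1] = 90.42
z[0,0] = 25.26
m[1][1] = 90.42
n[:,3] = [18]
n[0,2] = 99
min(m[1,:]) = 88.46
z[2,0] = 36.65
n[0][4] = 72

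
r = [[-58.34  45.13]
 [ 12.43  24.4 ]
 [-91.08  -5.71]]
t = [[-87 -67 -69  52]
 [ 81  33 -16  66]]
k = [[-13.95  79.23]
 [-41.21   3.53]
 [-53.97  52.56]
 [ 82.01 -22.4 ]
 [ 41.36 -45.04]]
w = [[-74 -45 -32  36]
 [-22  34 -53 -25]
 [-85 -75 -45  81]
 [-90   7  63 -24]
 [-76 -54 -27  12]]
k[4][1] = -45.04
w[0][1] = -45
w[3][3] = -24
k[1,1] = 3.53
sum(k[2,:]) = -1.4099999999999966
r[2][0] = -91.08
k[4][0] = 41.36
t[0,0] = -87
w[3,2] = 63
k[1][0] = -41.21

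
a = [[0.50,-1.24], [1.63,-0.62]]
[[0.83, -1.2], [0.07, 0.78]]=a @ [[-0.25, 1.0],[-0.77, 1.37]]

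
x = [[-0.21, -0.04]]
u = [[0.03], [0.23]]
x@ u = [[-0.02]]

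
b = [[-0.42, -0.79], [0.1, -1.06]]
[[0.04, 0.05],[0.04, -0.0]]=b @ [[-0.01,-0.11],[-0.04,-0.01]]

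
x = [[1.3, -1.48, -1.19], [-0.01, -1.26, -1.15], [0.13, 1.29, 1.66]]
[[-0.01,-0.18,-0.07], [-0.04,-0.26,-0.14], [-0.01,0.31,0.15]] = x @ [[0.04, 0.08, 0.07], [0.14, 0.12, 0.11], [-0.12, 0.09, -0.00]]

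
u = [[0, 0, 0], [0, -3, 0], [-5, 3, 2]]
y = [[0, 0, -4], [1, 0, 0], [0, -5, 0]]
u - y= [[0, 0, 4], [-1, -3, 0], [-5, 8, 2]]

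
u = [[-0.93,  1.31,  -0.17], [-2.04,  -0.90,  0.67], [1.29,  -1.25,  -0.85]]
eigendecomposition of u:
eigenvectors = [[0.06+0.48j,0.06-0.48j,0.29+0.00j], [-0.67+0.00j,(-0.67-0j),0.18+0.00j], [0.28-0.49j,(0.28+0.49j),(0.94+0j)]]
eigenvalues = [(-1+1.94j), (-1-1.94j), (-0.69+0j)]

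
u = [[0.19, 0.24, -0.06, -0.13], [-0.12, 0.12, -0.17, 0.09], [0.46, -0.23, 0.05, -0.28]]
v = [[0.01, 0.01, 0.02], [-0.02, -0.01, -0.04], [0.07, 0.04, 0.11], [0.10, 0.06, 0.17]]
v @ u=[[0.01, -0.0, -0.00, -0.01], [-0.02, 0.0, 0.00, 0.01], [0.06, -0.00, -0.01, -0.04], [0.09, -0.01, -0.01, -0.06]]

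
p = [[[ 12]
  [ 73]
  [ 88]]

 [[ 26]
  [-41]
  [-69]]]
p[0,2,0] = 88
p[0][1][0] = 73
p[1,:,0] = [26, -41, -69]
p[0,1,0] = 73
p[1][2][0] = -69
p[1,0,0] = 26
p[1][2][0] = -69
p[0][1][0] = 73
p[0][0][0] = 12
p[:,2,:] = [[88], [-69]]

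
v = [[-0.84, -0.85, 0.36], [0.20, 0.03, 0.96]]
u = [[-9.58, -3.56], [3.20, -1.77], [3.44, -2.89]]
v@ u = [[6.57, 3.45], [1.48, -3.54]]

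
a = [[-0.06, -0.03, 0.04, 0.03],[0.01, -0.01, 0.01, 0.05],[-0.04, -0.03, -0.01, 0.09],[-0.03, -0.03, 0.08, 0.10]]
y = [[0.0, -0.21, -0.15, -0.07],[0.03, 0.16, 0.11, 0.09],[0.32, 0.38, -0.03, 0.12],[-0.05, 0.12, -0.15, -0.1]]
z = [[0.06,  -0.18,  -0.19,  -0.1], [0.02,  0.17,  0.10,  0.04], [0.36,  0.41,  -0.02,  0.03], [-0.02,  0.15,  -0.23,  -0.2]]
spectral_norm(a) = 0.18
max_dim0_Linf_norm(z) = 0.41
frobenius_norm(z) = 0.73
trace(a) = 0.02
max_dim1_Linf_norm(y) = 0.38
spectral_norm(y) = 0.57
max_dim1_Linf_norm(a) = 0.1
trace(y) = 0.03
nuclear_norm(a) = 0.30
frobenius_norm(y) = 0.66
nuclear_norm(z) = 1.20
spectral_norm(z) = 0.59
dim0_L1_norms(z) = [0.46, 0.91, 0.54, 0.37]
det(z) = 0.00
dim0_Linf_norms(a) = [0.06, 0.03, 0.08, 0.1]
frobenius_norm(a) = 0.20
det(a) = -0.00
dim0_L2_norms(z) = [0.37, 0.5, 0.32, 0.23]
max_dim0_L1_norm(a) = 0.27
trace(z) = 0.01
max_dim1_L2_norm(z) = 0.55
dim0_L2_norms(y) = [0.33, 0.48, 0.24, 0.19]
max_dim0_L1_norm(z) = 0.91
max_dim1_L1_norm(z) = 0.82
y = a + z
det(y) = -0.00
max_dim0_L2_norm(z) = 0.5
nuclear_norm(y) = 1.04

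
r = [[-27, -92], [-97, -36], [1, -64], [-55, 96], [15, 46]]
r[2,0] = 1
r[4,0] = 15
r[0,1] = -92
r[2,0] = 1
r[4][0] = 15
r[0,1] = -92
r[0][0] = -27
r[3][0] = -55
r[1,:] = [-97, -36]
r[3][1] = 96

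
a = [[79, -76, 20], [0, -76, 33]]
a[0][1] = -76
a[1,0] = 0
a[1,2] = 33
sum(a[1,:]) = -43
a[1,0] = 0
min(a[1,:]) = -76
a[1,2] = 33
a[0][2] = 20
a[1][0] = 0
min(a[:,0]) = 0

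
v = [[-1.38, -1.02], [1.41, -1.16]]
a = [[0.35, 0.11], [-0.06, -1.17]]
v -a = [[-1.73, -1.13], [1.47, 0.01]]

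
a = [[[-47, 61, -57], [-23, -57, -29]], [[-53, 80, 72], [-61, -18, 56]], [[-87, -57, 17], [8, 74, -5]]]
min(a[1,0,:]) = -53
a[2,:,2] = [17, -5]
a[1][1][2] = 56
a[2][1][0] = 8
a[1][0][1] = 80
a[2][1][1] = 74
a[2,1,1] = 74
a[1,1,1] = -18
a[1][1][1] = -18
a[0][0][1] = 61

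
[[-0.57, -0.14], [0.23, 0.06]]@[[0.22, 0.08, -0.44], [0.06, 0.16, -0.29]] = [[-0.13,  -0.07,  0.29], [0.05,  0.03,  -0.12]]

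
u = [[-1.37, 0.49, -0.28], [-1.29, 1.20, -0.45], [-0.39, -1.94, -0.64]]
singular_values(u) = [2.51, 1.87, 0.23]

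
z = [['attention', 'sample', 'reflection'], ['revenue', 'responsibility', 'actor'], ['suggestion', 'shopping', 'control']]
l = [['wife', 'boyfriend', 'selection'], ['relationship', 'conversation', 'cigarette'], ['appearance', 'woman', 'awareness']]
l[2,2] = 'awareness'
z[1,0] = 'revenue'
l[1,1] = 'conversation'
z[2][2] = 'control'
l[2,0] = 'appearance'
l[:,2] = ['selection', 'cigarette', 'awareness']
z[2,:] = ['suggestion', 'shopping', 'control']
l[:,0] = ['wife', 'relationship', 'appearance']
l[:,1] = ['boyfriend', 'conversation', 'woman']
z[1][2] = 'actor'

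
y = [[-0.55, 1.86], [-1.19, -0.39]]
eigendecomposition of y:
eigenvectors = [[(0.78+0j), 0.78-0.00j],[0.03+0.62j, (0.03-0.62j)]]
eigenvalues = [(-0.47+1.49j), (-0.47-1.49j)]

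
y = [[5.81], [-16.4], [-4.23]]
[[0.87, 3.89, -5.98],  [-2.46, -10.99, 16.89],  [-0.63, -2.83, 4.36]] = y @ [[0.15, 0.67, -1.03]]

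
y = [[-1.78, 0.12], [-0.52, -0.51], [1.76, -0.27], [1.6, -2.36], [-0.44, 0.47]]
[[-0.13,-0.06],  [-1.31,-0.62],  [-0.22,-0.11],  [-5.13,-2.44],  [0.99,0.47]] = y @ [[0.23, 0.11], [2.33, 1.11]]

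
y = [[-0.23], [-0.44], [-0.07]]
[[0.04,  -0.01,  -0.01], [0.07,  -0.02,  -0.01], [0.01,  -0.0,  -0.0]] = y @ [[-0.16, 0.05, 0.03]]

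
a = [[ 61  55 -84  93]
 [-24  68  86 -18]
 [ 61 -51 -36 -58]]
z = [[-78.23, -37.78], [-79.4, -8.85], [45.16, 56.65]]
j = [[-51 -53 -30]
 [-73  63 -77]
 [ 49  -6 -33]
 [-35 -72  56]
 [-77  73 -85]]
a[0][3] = 93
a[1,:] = [-24, 68, 86, -18]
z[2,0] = 45.16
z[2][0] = 45.16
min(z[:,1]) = -37.78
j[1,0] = -73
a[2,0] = 61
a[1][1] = 68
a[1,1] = 68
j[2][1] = -6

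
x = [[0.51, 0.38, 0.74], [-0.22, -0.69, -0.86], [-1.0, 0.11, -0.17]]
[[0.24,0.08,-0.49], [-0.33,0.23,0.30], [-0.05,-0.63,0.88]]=x@[[0.05, 0.61, -0.95], [0.26, -0.36, -0.34], [0.16, -0.13, 0.17]]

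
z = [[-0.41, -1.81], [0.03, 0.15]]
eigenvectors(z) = [[-1.0, 0.97], [0.07, -0.23]]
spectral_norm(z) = 1.86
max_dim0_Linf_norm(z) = 1.81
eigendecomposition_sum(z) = [[-0.4, -1.66], [0.03, 0.11]] + [[-0.01, -0.15], [0.0, 0.04]]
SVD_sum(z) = [[-0.41, -1.81], [0.03, 0.15]] + [[-0.0, 0.0], [-0.00, 0.00]]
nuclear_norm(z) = 1.87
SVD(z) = [[-1.00, 0.08], [0.08, 1.0]] @ diag([1.8621452816883928, 0.003866508199334383]) @ [[0.22, 0.98],[-0.98, 0.22]]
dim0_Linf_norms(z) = [0.41, 1.81]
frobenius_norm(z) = 1.86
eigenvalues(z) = [-0.29, 0.03]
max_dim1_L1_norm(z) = 2.22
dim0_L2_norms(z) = [0.41, 1.82]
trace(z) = -0.26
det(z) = -0.01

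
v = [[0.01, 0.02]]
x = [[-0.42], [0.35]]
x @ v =[[-0.00,-0.01], [0.0,0.01]]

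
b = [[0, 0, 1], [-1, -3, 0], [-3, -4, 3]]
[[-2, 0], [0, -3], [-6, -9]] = b@[[0, 3], [0, 0], [-2, 0]]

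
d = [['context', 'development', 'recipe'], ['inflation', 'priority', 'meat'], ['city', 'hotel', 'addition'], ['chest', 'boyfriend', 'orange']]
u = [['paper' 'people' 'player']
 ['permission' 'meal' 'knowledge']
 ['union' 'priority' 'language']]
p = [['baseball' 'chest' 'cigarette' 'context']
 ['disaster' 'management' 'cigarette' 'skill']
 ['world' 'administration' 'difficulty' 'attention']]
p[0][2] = 'cigarette'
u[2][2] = 'language'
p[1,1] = 'management'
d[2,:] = ['city', 'hotel', 'addition']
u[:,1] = ['people', 'meal', 'priority']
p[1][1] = 'management'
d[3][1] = 'boyfriend'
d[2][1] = 'hotel'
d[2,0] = 'city'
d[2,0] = 'city'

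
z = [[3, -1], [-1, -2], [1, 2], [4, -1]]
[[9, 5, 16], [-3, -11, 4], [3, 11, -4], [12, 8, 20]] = z @ [[3, 3, 4], [0, 4, -4]]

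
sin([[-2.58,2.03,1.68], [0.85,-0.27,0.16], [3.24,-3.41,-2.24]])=[[0.7, -0.65, -0.11], [0.44, 0.09, 0.42], [-1.08, 0.08, 0.11]]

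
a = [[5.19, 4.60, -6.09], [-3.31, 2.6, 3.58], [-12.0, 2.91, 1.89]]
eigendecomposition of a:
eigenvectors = [[-0.52, -0.42, -0.03], [0.15, 0.51, -0.80], [-0.84, 0.75, -0.6]]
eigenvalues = [-6.02, 10.52, 5.19]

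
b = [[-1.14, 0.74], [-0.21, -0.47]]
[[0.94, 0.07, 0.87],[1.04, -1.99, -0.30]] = b@[[-1.75,2.09,-0.27], [-1.43,3.31,0.76]]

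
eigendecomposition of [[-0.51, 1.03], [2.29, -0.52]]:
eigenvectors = [[0.56, -0.56],[0.83, 0.83]]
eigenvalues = [1.02, -2.05]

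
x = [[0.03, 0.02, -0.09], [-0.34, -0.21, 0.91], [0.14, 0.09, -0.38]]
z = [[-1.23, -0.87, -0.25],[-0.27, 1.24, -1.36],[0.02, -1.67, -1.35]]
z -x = [[-1.26, -0.89, -0.16], [0.07, 1.45, -2.27], [-0.12, -1.76, -0.97]]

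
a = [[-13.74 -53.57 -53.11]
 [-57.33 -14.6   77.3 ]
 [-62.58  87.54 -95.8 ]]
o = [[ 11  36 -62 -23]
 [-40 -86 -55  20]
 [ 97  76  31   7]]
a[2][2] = -95.8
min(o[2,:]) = 7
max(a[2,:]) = 87.54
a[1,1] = -14.6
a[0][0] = -13.74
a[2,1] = 87.54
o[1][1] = -86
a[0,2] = -53.11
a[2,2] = -95.8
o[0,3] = -23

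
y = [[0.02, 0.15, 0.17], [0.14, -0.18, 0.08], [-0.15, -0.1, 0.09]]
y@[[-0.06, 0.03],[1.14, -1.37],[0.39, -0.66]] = [[0.24, -0.32], [-0.18, 0.20], [-0.07, 0.07]]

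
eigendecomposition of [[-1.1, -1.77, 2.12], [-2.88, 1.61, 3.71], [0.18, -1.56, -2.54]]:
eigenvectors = [[0.56+0.00j,(-0.7+0j),(-0.7-0j)], [(-0.78+0j),-0.53+0.17j,(-0.53-0.17j)], [0.27+0.00j,(-0.08-0.43j),-0.08+0.43j]]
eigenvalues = [(2.4+0j), (-2.21+1.72j), (-2.21-1.72j)]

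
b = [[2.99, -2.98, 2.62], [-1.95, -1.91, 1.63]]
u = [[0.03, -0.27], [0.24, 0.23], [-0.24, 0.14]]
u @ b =[[0.62, 0.43, -0.36],  [0.27, -1.15, 1.00],  [-0.99, 0.45, -0.40]]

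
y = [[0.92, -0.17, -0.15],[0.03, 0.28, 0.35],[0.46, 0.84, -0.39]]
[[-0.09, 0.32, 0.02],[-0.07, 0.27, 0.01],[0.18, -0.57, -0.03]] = y @ [[-0.12, 0.45, 0.03], [0.14, -0.42, -0.03], [-0.29, 1.08, 0.06]]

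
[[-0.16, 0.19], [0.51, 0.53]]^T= [[-0.16, 0.51], [0.19, 0.53]]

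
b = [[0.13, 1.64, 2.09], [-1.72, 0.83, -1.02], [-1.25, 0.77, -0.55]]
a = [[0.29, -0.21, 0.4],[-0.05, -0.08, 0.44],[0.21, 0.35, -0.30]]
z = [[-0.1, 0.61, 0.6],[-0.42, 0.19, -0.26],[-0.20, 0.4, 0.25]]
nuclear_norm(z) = 1.55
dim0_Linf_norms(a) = [0.29, 0.35, 0.44]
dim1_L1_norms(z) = [1.31, 0.87, 0.85]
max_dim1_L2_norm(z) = 0.86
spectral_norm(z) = 0.99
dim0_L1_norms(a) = [0.55, 0.64, 1.14]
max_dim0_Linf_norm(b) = 2.09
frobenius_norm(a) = 0.86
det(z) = 0.00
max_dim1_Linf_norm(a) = 0.44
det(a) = -0.05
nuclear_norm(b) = 5.33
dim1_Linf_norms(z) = [0.61, 0.42, 0.4]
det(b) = -0.02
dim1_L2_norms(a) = [0.54, 0.45, 0.51]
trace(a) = -0.09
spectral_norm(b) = 2.82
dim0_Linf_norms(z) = [0.42, 0.61, 0.6]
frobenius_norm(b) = 3.77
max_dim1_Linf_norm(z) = 0.61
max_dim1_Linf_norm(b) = 2.09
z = a @ b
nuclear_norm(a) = 1.32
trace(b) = 0.41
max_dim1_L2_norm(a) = 0.54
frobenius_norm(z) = 1.13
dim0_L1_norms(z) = [0.72, 1.2, 1.11]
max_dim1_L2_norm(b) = 2.66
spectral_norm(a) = 0.76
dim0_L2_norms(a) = [0.36, 0.42, 0.67]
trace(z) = 0.34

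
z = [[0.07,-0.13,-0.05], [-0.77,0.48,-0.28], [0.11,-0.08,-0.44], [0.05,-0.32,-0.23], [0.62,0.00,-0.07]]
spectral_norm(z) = 1.10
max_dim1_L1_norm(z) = 1.53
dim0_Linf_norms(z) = [0.77, 0.48, 0.44]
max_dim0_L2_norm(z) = 1.0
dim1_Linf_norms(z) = [0.13, 0.77, 0.44, 0.32, 0.62]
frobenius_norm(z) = 1.30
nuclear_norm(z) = 2.06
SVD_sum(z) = [[0.10,  -0.05,  0.01],[-0.83,  0.4,  -0.11],[0.07,  -0.03,  0.01],[0.14,  -0.07,  0.02],[0.49,  -0.23,  0.07]] + [[0.00,-0.02,-0.08], [0.00,-0.03,-0.14], [0.01,-0.1,-0.44], [0.01,-0.06,-0.29], [0.00,-0.02,-0.08]] + [[-0.03, -0.07, 0.01], [0.06, 0.11, -0.02], [0.03, 0.05, -0.01], [-0.1, -0.19, 0.04], [0.13, 0.25, -0.05]]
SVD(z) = [[-0.1, -0.14, 0.19], [0.85, -0.26, -0.33], [-0.07, -0.79, -0.15], [-0.14, -0.52, 0.55], [-0.5, -0.15, -0.73]] @ diag([1.0975503911323814, 0.5699240342543123, 0.39467674634369654]) @ [[-0.9, 0.43, -0.12], [-0.03, 0.21, 0.98], [-0.44, -0.88, 0.18]]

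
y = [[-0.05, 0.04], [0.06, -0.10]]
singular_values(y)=[0.13, 0.02]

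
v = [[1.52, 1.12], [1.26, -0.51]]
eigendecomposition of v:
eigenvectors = [[0.90, -0.4], [0.44, 0.92]]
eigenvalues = [2.07, -1.06]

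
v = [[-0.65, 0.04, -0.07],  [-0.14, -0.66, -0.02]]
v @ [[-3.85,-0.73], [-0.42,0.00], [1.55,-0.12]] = [[2.38, 0.48], [0.79, 0.1]]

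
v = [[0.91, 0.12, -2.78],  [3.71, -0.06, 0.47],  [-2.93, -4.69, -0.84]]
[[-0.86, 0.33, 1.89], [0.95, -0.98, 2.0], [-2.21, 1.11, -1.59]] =v @ [[0.21, -0.24, 0.6], [0.27, -0.05, 0.05], [0.39, -0.2, -0.48]]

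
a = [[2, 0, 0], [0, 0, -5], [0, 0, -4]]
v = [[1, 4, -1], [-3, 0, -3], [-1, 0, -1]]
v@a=[[2, 0, -16], [-6, 0, 12], [-2, 0, 4]]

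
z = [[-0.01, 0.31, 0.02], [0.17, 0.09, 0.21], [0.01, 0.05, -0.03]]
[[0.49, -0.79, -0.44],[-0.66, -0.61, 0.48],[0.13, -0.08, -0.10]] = z @ [[-2.07,-0.39,1.66],  [1.66,-2.46,-1.47],  [-2.18,-1.54,1.57]]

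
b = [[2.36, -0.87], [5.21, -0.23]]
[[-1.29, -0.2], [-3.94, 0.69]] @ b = [[-4.09, 1.17], [-5.70, 3.27]]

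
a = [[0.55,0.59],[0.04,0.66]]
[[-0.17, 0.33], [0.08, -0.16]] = a@ [[-0.47, 0.92],[0.15, -0.3]]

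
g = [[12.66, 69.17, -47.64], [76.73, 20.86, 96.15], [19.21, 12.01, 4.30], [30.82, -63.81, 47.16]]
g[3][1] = -63.81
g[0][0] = 12.66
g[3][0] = 30.82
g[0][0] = 12.66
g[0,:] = [12.66, 69.17, -47.64]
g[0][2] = -47.64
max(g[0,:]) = 69.17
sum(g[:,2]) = 99.97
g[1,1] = 20.86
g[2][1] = 12.01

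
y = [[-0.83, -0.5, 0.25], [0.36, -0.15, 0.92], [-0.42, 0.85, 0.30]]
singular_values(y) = [1.0, 1.0, 0.99]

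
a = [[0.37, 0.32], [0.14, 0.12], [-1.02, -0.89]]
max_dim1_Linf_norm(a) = 1.02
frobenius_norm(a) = 1.45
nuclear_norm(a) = 1.45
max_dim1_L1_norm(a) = 1.91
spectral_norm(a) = 1.45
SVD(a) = [[-0.34, -0.72], [-0.13, -0.6], [0.93, -0.34]] @ diag([1.4511352906792028, 0.002523518453614485]) @ [[-0.75, -0.66], [-0.66, 0.75]]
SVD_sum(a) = [[0.37, 0.32], [0.14, 0.12], [-1.02, -0.89]] + [[0.0, -0.00], [0.0, -0.00], [0.0, -0.00]]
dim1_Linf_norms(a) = [0.37, 0.14, 1.02]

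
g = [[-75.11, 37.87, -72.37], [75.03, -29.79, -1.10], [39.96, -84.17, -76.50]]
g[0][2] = -72.37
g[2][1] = -84.17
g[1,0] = 75.03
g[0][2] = -72.37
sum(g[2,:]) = -120.71000000000001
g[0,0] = -75.11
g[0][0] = -75.11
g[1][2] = -1.1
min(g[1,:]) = -29.79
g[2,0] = 39.96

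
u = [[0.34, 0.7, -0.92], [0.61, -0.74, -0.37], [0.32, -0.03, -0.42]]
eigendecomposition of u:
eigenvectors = [[0.33, -0.83, 0.76],[-0.92, -0.38, 0.35],[-0.21, -0.41, 0.54]]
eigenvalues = [-1.04, 0.21, 0.01]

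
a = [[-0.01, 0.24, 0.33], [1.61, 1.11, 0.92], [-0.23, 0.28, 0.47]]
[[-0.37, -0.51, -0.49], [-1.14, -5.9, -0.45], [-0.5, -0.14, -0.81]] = a @ [[0.25, -2.38, 1.02],[-1.20, -1.29, -1.70],[-0.23, -0.69, -0.22]]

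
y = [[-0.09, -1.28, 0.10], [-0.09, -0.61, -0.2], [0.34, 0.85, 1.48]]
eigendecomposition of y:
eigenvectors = [[-0.15, 0.98, 0.88], [0.1, -0.09, 0.38], [-0.98, -0.18, -0.29]]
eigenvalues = [1.44, 0.0, -0.67]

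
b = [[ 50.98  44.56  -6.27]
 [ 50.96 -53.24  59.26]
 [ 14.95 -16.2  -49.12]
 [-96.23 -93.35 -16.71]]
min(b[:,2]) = -49.12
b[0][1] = 44.56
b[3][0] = -96.23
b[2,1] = -16.2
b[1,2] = 59.26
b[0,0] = 50.98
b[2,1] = -16.2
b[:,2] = [-6.27, 59.26, -49.12, -16.71]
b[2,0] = 14.95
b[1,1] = -53.24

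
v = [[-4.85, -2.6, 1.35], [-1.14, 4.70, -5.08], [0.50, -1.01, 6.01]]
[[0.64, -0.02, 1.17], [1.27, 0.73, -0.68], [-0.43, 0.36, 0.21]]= v@[[-0.24, -0.1, -0.15], [0.19, 0.25, -0.16], [-0.02, 0.11, 0.02]]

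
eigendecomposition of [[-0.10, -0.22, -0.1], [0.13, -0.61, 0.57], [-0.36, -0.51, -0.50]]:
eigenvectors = [[-0.88+0.00j, (-0.07-0.21j), (-0.07+0.21j)], [(0.21+0j), (-0.71+0j), (-0.71-0j)], [0.42+0.00j, 0.01-0.67j, 0.01+0.67j]]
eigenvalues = [(-0+0j), (-0.6+0.58j), (-0.6-0.58j)]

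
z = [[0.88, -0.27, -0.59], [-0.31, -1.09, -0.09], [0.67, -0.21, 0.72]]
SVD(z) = [[-0.75,0.35,-0.56], [-0.52,-0.84,0.17], [-0.41,0.42,0.81]] @ diag([1.168902205349192, 1.1326699050717721, 0.9218603584461692]) @ [[-0.66, 0.73, 0.17], [0.75, 0.64, 0.15], [-0.0, -0.23, 0.97]]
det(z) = -1.22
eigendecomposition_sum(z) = [[(0.45+0.25j), (-0.05-0.06j), -0.29+0.37j], [(-0.09+0.01j), (0.01+0j), -0.08j], [(0.34-0.46j), -0.07+0.05j, (0.36+0.37j)]] + [[0.45-0.25j, -0.05+0.06j, (-0.29-0.37j)],  [(-0.09-0.01j), (0.01-0j), 0.00+0.08j],  [(0.34+0.46j), -0.07-0.05j, 0.36-0.37j]] + [[(-0.02-0j), -0.17-0.00j, -0.01+0.00j], [(-0.14-0j), (-1.12-0j), (-0.1+0j)], [-0.01-0.00j, (-0.07-0j), -0.01+0.00j]]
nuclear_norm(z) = 3.22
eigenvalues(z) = [(0.83+0.62j), (0.83-0.62j), (-1.14+0j)]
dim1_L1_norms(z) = [1.74, 1.49, 1.6]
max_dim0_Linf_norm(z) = 1.09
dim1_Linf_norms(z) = [0.88, 1.09, 0.72]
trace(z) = 0.51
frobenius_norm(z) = 1.87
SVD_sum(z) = [[0.58, -0.64, -0.15], [0.40, -0.44, -0.1], [0.31, -0.35, -0.08]] + [[0.30, 0.26, 0.06],  [-0.71, -0.61, -0.14],  [0.36, 0.31, 0.07]] + [[0.0, 0.12, -0.50], [-0.00, -0.04, 0.16], [-0.00, -0.17, 0.73]]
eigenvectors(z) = [[0.09+0.66j,(0.09-0.66j),0.15+0.00j], [-0.08-0.08j,(-0.08+0.08j),0.99+0.00j], [0.74+0.00j,(0.74-0j),(0.06+0j)]]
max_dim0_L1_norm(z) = 1.86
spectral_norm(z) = 1.17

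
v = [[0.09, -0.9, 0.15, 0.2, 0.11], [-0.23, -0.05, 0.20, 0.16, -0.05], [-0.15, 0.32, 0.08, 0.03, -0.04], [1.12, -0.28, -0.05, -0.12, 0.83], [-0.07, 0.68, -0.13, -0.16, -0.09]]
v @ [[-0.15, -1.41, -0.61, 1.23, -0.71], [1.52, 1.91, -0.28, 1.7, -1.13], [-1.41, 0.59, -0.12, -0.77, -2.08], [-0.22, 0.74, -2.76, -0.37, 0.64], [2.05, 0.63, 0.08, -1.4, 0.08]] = [[-1.41,-1.54,-0.36,-1.76,0.78], [-0.46,0.43,-0.32,-0.51,-0.1], [0.31,0.87,-0.09,0.34,-0.41], [1.2,-1.71,-0.20,-0.18,-0.39], [1.08,1.15,0.3,1.36,-0.56]]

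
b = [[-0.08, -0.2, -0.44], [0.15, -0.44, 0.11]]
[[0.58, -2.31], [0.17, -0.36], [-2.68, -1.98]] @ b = [[-0.39, 0.90, -0.51], [-0.07, 0.12, -0.11], [-0.08, 1.41, 0.96]]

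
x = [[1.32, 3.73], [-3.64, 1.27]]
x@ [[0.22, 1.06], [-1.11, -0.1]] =[[-3.85,1.03], [-2.21,-3.99]]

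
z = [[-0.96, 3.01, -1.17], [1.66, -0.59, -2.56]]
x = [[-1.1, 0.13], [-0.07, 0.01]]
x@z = [[1.27, -3.39, 0.95], [0.08, -0.22, 0.06]]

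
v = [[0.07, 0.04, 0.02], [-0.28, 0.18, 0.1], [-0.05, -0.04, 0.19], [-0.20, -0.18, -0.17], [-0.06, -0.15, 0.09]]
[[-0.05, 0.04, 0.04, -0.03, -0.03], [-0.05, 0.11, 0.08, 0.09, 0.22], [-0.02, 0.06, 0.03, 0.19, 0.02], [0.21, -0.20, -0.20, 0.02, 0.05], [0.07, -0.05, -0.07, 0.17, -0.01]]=v @ [[-0.29, 0.13, 0.19, -0.35, -0.58], [-0.56, 0.56, 0.58, -0.51, 0.32], [-0.31, 0.46, 0.32, 0.81, 0.03]]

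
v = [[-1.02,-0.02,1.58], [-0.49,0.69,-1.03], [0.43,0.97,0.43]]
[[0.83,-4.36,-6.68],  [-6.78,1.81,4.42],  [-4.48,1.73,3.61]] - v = [[1.85, -4.34, -8.26], [-6.29, 1.12, 5.45], [-4.91, 0.76, 3.18]]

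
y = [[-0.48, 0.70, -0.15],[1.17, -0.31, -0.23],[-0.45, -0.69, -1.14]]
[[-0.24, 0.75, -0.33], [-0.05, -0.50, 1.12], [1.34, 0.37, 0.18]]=y @ [[-0.35, -0.36, 0.86], [-0.71, 0.70, 0.01], [-0.61, -0.61, -0.50]]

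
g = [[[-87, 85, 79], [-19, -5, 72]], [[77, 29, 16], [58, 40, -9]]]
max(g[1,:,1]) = 40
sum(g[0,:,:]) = 125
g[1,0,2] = 16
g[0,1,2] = 72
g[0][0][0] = -87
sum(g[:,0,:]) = 199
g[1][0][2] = 16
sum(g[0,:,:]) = 125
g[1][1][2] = -9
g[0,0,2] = 79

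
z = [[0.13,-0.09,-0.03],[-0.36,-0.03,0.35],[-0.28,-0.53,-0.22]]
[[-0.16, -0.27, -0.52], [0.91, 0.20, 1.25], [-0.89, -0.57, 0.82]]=z @ [[-0.18, -0.98, -3.72], [0.74, 1.71, 0.51], [2.47, -0.28, -0.20]]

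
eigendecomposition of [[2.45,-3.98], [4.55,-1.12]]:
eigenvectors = [[0.29+0.62j, (0.29-0.62j)], [(0.73+0j), (0.73-0j)]]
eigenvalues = [(0.66+3.86j), (0.66-3.86j)]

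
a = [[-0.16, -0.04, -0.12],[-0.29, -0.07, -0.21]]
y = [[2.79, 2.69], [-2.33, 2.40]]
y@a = [[-1.23, -0.3, -0.9], [-0.32, -0.07, -0.22]]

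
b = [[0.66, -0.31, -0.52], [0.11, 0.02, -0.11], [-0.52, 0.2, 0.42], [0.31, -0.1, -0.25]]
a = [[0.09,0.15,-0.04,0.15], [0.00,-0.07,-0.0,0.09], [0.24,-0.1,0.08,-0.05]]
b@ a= [[-0.07, 0.17, -0.07, 0.1], [-0.02, 0.03, -0.01, 0.02], [0.05, -0.13, 0.05, -0.08], [-0.03, 0.08, -0.03, 0.05]]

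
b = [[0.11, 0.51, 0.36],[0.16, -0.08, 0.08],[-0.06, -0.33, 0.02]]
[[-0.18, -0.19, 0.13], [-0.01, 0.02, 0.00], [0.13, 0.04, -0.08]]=b@[[-0.24, 0.2, 0.11],[-0.35, -0.18, 0.22],[0.06, -0.34, 0.02]]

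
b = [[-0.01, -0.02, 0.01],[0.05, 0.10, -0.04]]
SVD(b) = [[-0.20, 0.98], [0.98, 0.20]] @ diag([0.12122952549633821, 0.0018444912395267363]) @ [[0.42, 0.84, -0.34], [0.15, 0.30, 0.94]]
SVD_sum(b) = [[-0.01, -0.02, 0.01], [0.05, 0.10, -0.04]] + [[0.00, 0.0, 0.00], [0.0, 0.0, 0.00]]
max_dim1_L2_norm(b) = 0.12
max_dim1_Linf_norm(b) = 0.1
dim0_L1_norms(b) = [0.06, 0.12, 0.05]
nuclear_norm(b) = 0.12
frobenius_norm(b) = 0.12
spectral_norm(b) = 0.12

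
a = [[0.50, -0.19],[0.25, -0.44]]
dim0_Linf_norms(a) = [0.5, 0.44]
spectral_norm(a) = 0.69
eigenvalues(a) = [0.45, -0.39]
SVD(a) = [[-0.73,-0.68],  [-0.68,0.73]] @ diag([0.6929925066844099, 0.2489204404609195]) @ [[-0.77, 0.63], [-0.63, -0.77]]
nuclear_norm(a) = 0.94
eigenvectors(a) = [[0.96, 0.21],[0.27, 0.98]]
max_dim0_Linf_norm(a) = 0.5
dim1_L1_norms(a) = [0.69, 0.69]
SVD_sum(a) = [[0.39, -0.32], [0.37, -0.3]] + [[0.11,0.13],[-0.12,-0.14]]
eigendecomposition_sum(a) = [[0.48, -0.10], [0.13, -0.03]] + [[0.02,-0.09], [0.12,-0.41]]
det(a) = -0.17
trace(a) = 0.06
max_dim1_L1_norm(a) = 0.69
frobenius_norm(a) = 0.74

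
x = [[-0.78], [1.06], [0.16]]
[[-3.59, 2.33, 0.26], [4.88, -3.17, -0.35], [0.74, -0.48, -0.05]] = x @ [[4.60, -2.99, -0.33]]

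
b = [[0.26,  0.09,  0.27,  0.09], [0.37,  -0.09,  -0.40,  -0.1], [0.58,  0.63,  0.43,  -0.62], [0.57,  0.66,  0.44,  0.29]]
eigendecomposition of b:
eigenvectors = [[(-0.1-0.27j), -0.10+0.27j, (-0.27-0.23j), -0.27+0.23j], [(-0.19+0.55j), (-0.19-0.55j), -0.12+0.30j, (-0.12-0.3j)], [0.67+0.00j, (0.67-0j), (0.28-0.55j), 0.28+0.55j], [(0.2-0.31j), 0.20+0.31j, -0.63+0.00j, (-0.63-0j)]]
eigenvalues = [(-0.02+0.56j), (-0.02-0.56j), (0.46+0.27j), (0.46-0.27j)]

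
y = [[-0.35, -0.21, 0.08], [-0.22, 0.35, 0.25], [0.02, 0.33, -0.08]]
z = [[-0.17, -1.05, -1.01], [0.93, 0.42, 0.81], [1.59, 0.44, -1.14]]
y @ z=[[-0.01, 0.31, 0.09], [0.76, 0.49, 0.22], [0.18, 0.08, 0.34]]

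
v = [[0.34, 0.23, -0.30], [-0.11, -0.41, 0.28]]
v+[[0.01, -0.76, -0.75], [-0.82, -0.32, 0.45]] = [[0.35, -0.53, -1.05], [-0.93, -0.73, 0.73]]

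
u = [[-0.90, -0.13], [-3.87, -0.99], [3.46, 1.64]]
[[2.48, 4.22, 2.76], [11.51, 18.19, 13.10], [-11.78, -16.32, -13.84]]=u @ [[-2.47, -4.68, -2.66], [-1.97, -0.08, -2.83]]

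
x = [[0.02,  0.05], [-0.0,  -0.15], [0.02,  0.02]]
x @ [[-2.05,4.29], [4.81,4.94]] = [[0.20, 0.33],[-0.72, -0.74],[0.06, 0.18]]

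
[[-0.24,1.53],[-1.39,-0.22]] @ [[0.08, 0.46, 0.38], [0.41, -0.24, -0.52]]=[[0.61,-0.48,-0.89], [-0.2,-0.59,-0.41]]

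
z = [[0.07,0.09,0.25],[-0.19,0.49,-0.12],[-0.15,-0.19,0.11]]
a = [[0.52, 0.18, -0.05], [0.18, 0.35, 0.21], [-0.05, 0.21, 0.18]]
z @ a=[[0.04,0.10,0.06], [-0.0,0.11,0.09], [-0.12,-0.07,-0.01]]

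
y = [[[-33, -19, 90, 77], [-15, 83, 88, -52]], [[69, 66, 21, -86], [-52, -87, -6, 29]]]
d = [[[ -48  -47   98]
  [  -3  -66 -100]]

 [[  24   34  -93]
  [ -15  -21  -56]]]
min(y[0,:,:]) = -52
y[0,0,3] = 77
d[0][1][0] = -3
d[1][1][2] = -56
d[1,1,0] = -15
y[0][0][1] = -19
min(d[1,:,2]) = -93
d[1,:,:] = [[24, 34, -93], [-15, -21, -56]]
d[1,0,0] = 24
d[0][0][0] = -48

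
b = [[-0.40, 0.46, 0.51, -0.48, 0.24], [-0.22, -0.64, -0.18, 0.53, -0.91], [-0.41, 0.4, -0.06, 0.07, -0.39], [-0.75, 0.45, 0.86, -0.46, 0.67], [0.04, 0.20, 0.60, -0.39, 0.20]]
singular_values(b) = [2.07, 0.99, 0.59, 0.41, 0.1]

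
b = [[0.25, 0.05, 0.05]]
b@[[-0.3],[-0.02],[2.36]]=[[0.04]]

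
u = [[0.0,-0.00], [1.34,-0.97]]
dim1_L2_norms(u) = [0.0, 1.65]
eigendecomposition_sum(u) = [[-0.0,-0.0],  [1.34,-0.97]] + [[0.0,0.00], [0.0,0.0]]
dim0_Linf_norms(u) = [1.34, 0.97]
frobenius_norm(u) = 1.65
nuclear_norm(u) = 1.65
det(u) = 0.00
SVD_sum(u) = [[0.00, 0.00], [1.34, -0.97]] + [[-0.00, -0.00], [0.0, 0.0]]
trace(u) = -0.97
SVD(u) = [[0.0, -1.0], [-1.00, 0.0]] @ diag([1.654236984231703, 0.0]) @ [[-0.81, 0.59], [0.59, 0.81]]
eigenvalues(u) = [-0.97, 0.0]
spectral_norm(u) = 1.65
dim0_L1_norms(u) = [1.34, 0.97]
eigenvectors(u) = [[0.0, 0.59],  [1.00, 0.81]]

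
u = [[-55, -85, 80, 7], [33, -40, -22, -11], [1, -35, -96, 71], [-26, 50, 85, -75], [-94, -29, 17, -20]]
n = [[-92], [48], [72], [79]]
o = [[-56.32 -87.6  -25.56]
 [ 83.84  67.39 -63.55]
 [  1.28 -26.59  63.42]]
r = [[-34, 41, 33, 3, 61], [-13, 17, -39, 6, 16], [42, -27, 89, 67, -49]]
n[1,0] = 48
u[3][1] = 50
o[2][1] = -26.59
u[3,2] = 85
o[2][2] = 63.42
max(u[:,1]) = 50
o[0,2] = -25.56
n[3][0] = 79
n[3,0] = 79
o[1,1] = 67.39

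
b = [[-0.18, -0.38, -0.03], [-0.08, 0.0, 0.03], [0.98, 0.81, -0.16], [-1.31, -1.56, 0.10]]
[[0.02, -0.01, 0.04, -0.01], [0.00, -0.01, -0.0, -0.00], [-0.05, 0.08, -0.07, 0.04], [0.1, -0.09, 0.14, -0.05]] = b @ [[0.01,0.12,0.04,0.05], [-0.07,-0.04,-0.12,-0.01], [0.05,0.05,0.1,0.02]]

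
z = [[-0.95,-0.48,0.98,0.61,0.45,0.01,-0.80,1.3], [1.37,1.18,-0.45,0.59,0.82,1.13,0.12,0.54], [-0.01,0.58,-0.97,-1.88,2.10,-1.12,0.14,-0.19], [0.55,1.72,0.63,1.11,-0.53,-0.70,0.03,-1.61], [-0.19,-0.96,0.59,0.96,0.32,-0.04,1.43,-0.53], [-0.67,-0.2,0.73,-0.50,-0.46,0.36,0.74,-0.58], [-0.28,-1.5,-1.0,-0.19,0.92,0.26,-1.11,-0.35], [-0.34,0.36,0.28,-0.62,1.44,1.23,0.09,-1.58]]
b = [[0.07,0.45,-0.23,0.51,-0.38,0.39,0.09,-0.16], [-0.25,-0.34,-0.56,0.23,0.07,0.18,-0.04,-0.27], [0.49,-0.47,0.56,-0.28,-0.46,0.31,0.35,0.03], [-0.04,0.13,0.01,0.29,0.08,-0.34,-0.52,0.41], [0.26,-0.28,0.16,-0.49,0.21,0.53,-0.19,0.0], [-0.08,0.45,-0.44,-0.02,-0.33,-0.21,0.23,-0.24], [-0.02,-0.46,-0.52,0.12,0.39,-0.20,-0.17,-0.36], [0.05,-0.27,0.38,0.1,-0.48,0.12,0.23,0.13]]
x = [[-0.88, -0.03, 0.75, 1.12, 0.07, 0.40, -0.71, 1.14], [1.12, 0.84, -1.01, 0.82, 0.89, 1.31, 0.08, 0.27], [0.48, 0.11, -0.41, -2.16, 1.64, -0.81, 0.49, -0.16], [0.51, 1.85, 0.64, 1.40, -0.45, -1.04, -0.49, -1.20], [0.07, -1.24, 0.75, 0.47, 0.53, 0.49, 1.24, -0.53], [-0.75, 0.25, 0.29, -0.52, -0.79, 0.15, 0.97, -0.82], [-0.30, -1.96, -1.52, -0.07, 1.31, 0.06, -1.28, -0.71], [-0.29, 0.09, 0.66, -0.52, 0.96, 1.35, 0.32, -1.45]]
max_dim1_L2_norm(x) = 3.18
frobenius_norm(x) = 7.23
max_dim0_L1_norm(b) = 2.86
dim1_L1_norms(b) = [2.28, 1.94, 2.95, 1.82, 2.12, 2.0, 2.24, 1.76]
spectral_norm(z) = 3.81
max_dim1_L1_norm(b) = 2.95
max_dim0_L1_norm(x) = 7.08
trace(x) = -1.10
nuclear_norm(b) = 5.92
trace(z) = -1.64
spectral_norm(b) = 1.58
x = z + b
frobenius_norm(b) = 2.51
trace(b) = 0.54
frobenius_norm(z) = 7.03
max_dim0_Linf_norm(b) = 0.56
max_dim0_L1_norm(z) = 7.04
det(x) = 283.63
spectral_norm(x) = 4.06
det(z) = -1.33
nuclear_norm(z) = 17.77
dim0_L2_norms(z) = [1.94, 2.87, 2.11, 2.66, 2.97, 2.18, 2.12, 2.8]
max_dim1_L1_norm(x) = 7.58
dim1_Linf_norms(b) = [0.51, 0.56, 0.56, 0.52, 0.53, 0.45, 0.52, 0.48]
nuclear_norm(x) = 18.67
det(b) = -0.00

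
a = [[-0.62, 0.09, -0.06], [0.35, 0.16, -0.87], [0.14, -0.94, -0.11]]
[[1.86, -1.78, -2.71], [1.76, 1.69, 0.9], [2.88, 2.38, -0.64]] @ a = [[-2.16, 2.43, 1.74], [-0.37, -0.42, -1.67], [-1.04, 1.24, -2.17]]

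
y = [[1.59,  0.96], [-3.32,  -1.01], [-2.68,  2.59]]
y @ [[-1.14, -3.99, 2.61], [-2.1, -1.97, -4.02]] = [[-3.83,-8.24,0.29], [5.91,15.24,-4.60], [-2.38,5.59,-17.41]]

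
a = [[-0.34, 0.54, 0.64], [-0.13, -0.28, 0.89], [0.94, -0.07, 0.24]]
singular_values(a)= [1.15, 1.01, 0.56]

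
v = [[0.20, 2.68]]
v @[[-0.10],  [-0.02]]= [[-0.07]]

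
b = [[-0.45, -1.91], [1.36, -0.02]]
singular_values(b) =[2.0, 1.3]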